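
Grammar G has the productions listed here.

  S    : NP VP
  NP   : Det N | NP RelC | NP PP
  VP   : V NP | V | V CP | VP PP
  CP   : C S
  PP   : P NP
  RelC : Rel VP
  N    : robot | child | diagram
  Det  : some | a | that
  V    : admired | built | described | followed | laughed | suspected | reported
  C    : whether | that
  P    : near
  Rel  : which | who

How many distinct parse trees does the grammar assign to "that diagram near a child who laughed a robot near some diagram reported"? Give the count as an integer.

Two of the 7 distinct bracketings:
[S [NP [NP [NP [Det that] [N diagram]] [PP [P near] [NP [Det a] [N child]]]] [RelC [Rel who] [VP [V laughed] [NP [NP [Det a] [N robot]] [PP [P near] [NP [Det some] [N diagram]]]]]]] [VP [V reported]]]
[S [NP [NP [NP [Det that] [N diagram]] [PP [P near] [NP [Det a] [N child]]]] [RelC [Rel who] [VP [VP [V laughed] [NP [Det a] [N robot]]] [PP [P near] [NP [Det some] [N diagram]]]]]] [VP [V reported]]]
The difference turns on whether VP → VP PP is used at the relevant span, versus an alternative expansion of VP.

7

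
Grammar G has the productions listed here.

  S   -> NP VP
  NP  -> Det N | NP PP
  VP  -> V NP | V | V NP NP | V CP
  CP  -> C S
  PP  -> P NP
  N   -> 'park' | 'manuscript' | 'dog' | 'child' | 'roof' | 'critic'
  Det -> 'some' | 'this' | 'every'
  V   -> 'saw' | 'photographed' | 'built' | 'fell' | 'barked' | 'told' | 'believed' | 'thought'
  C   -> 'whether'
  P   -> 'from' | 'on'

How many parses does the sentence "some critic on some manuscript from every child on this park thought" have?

Two of the 5 distinct bracketings:
[S [NP [NP [Det some] [N critic]] [PP [P on] [NP [NP [Det some] [N manuscript]] [PP [P from] [NP [NP [Det every] [N child]] [PP [P on] [NP [Det this] [N park]]]]]]]] [VP [V thought]]]
[S [NP [NP [Det some] [N critic]] [PP [P on] [NP [NP [NP [Det some] [N manuscript]] [PP [P from] [NP [Det every] [N child]]]] [PP [P on] [NP [Det this] [N park]]]]]] [VP [V thought]]]
The trees differ in how a recursive rule is bracketed over the same span.

5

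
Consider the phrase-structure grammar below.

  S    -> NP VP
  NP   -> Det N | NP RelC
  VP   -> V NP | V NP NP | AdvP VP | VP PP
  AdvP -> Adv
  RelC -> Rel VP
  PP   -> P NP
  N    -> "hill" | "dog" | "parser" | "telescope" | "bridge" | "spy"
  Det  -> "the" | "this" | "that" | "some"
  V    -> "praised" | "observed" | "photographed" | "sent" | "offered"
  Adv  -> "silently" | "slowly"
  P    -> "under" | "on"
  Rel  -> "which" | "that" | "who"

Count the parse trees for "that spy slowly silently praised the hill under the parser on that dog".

6

Two of the 6 distinct bracketings:
[S [NP [Det that] [N spy]] [VP [AdvP [Adv slowly]] [VP [AdvP [Adv silently]] [VP [VP [VP [V praised] [NP [Det the] [N hill]]] [PP [P under] [NP [Det the] [N parser]]]] [PP [P on] [NP [Det that] [N dog]]]]]]]
[S [NP [Det that] [N spy]] [VP [AdvP [Adv slowly]] [VP [VP [AdvP [Adv silently]] [VP [VP [V praised] [NP [Det the] [N hill]]] [PP [P under] [NP [Det the] [N parser]]]]] [PP [P on] [NP [Det that] [N dog]]]]]]
The trees differ in how a recursive rule is bracketed over the same span.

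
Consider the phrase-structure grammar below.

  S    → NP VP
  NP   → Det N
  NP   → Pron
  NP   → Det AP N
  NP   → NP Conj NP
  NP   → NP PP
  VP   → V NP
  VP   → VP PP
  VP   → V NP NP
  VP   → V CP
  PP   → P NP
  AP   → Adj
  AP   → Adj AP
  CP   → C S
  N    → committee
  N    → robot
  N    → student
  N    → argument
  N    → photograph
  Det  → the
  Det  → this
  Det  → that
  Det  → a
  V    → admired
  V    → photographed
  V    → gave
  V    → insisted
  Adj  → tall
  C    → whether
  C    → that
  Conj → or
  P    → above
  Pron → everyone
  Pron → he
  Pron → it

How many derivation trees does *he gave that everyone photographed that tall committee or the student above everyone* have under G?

Two of the 4 distinct bracketings:
[S [NP [Pron he]] [VP [VP [V gave] [CP [C that] [S [NP [Pron everyone]] [VP [V photographed] [NP [NP [Det that] [AP [Adj tall]] [N committee]] [Conj or] [NP [Det the] [N student]]]]]]] [PP [P above] [NP [Pron everyone]]]]]
[S [NP [Pron he]] [VP [V gave] [CP [C that] [S [NP [Pron everyone]] [VP [V photographed] [NP [NP [Det that] [AP [Adj tall]] [N committee]] [Conj or] [NP [NP [Det the] [N student]] [PP [P above] [NP [Pron everyone]]]]]]]]]]
The difference turns on whether NP → NP PP is used at the relevant span, versus an alternative expansion of NP.

4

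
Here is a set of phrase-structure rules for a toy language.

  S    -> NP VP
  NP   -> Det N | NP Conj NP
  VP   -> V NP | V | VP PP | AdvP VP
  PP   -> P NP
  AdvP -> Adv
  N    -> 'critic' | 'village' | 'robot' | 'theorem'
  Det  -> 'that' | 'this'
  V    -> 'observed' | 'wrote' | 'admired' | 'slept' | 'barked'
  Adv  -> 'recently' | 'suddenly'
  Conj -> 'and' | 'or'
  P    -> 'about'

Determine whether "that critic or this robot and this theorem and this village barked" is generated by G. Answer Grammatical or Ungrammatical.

Grammatical

[S [NP [NP [Det that] [N critic]] [Conj or] [NP [NP [Det this] [N robot]] [Conj and] [NP [NP [Det this] [N theorem]] [Conj and] [NP [Det this] [N village]]]]] [VP [V barked]]]
The bracketing above is licensed at every node by one of the given productions, with S at the root.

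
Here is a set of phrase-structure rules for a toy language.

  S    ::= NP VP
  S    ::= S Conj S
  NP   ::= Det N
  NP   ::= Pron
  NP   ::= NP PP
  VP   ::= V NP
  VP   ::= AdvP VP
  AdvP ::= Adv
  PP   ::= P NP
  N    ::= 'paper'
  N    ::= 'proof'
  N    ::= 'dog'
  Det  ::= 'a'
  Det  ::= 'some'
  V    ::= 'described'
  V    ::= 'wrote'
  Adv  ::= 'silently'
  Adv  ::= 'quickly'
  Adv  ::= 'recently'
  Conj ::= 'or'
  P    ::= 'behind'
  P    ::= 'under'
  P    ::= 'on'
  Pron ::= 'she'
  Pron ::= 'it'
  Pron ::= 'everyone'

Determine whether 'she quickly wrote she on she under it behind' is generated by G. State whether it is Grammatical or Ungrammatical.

For S → NP VP, the only prefix that parses as NP is 'she', but the remainder 'quickly wrote she on she under it behind' is not a VP under these rules. The alternative S rule S → S Conj S likewise has no satisfying split.

Ungrammatical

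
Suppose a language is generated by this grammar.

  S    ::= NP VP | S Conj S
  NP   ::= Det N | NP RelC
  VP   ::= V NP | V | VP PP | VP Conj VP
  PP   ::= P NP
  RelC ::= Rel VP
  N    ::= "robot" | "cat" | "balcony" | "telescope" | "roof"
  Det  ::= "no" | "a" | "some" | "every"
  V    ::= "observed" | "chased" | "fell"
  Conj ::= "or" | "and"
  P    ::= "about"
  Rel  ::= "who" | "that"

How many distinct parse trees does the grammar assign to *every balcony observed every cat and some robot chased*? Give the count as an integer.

[S [S [NP [Det every] [N balcony]] [VP [V observed] [NP [Det every] [N cat]]]] [Conj and] [S [NP [Det some] [N robot]] [VP [V chased]]]]
No rule offers an alternative attachment or grouping for any span, so this is the only derivation.

1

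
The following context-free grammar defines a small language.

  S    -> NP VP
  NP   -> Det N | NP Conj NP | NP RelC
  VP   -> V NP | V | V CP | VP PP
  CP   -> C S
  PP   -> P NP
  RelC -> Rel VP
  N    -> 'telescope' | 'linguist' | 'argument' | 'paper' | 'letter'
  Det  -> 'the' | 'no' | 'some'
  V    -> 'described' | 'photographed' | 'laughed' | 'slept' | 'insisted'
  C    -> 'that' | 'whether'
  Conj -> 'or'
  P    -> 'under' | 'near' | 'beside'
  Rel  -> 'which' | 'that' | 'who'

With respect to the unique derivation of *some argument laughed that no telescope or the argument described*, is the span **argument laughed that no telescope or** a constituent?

[S [NP [Det some] [N argument]] [VP [V laughed] [CP [C that] [S [NP [NP [Det no] [N telescope]] [Conj or] [NP [Det the] [N argument]]] [VP [V described]]]]]]
The smallest constituent containing 'argument laughed that no telescope or' is the S spanning 'some argument laughed that no telescope or the argument described'; no single node in the tree dominates exactly the given words.

No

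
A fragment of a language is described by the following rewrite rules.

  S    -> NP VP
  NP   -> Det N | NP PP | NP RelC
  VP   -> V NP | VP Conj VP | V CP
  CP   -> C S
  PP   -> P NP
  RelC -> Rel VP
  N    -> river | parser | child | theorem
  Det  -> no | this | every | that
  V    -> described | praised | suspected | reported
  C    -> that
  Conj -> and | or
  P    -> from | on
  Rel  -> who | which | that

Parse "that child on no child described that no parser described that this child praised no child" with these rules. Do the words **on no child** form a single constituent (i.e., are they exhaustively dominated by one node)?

[S [NP [NP [Det that] [N child]] [PP [P on] [NP [Det no] [N child]]]] [VP [V described] [CP [C that] [S [NP [Det no] [N parser]] [VP [V described] [CP [C that] [S [NP [Det this] [N child]] [VP [V praised] [NP [Det no] [N child]]]]]]]]]]
The words 'on no child' are exhaustively dominated by a single PP node (built by PP → P NP), so they form a constituent.

Yes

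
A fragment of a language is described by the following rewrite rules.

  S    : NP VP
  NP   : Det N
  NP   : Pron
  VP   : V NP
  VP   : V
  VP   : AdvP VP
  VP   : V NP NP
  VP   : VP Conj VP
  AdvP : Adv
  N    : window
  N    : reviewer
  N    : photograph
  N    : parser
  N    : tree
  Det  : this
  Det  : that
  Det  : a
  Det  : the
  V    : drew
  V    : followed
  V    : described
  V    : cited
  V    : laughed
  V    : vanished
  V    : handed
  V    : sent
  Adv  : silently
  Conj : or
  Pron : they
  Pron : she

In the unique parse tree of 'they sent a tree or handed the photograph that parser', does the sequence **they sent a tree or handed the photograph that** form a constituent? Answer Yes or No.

No

[S [NP [Pron they]] [VP [VP [V sent] [NP [Det a] [N tree]]] [Conj or] [VP [V handed] [NP [Det the] [N photograph]] [NP [Det that] [N parser]]]]]
The smallest constituent containing 'they sent a tree or handed the photograph that' is the S spanning 'they sent a tree or handed the photograph that parser'; no single node in the tree dominates exactly the given words.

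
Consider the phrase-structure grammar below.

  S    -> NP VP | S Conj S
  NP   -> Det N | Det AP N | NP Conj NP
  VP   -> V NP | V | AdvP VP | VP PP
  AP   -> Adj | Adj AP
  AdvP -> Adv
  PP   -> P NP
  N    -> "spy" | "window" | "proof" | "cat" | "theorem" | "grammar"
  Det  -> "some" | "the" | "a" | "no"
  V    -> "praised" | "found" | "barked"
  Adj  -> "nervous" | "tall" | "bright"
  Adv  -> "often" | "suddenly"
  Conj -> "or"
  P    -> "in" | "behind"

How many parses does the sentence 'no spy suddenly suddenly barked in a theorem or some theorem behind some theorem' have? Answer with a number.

6

Two of the 6 distinct bracketings:
[S [NP [Det no] [N spy]] [VP [AdvP [Adv suddenly]] [VP [AdvP [Adv suddenly]] [VP [VP [VP [V barked]] [PP [P in] [NP [NP [Det a] [N theorem]] [Conj or] [NP [Det some] [N theorem]]]]] [PP [P behind] [NP [Det some] [N theorem]]]]]]]
[S [NP [Det no] [N spy]] [VP [AdvP [Adv suddenly]] [VP [VP [AdvP [Adv suddenly]] [VP [VP [V barked]] [PP [P in] [NP [NP [Det a] [N theorem]] [Conj or] [NP [Det some] [N theorem]]]]]] [PP [P behind] [NP [Det some] [N theorem]]]]]]
The trees differ in how a recursive rule is bracketed over the same span.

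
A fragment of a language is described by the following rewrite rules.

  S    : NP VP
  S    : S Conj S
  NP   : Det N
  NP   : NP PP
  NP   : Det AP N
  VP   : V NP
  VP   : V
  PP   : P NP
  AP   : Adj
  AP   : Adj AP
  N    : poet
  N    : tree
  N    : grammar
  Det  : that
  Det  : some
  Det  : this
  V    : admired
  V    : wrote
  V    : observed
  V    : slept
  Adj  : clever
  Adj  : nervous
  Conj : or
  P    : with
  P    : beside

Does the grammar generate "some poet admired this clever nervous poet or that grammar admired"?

[S [S [NP [Det some] [N poet]] [VP [V admired] [NP [Det this] [AP [Adj clever] [AP [Adj nervous]]] [N poet]]]] [Conj or] [S [NP [Det that] [N grammar]] [VP [V admired]]]]
The bracketing above is licensed at every node by one of the given productions, with S at the root.

Grammatical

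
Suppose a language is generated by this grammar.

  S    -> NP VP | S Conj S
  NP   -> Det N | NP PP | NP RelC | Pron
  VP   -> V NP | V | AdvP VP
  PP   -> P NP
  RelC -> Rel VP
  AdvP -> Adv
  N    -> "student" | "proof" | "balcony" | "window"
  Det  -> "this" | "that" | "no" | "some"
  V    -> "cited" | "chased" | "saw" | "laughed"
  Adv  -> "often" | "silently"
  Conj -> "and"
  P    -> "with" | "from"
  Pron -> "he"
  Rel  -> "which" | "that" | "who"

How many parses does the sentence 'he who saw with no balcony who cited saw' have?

The two bracketings:
[S [NP [NP [NP [Pron he]] [RelC [Rel who] [VP [V saw]]]] [PP [P with] [NP [NP [Det no] [N balcony]] [RelC [Rel who] [VP [V cited]]]]]] [VP [V saw]]]
[S [NP [NP [NP [NP [Pron he]] [RelC [Rel who] [VP [V saw]]]] [PP [P with] [NP [Det no] [N balcony]]]] [RelC [Rel who] [VP [V cited]]]] [VP [V saw]]]
The trees differ in how a recursive rule is bracketed over the same span.

2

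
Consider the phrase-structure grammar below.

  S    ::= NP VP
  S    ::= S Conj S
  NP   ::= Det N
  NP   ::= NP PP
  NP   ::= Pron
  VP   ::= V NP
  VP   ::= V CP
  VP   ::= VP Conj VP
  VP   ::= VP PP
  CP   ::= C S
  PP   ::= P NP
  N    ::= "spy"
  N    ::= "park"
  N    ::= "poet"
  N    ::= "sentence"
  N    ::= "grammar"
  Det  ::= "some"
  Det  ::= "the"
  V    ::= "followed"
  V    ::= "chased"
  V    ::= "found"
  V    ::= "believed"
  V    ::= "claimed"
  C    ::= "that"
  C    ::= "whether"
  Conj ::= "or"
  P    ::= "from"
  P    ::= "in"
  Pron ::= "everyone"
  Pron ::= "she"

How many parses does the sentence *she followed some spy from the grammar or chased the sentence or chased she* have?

4

Two of the 4 distinct bracketings:
[S [NP [Pron she]] [VP [VP [V followed] [NP [NP [Det some] [N spy]] [PP [P from] [NP [Det the] [N grammar]]]]] [Conj or] [VP [VP [V chased] [NP [Det the] [N sentence]]] [Conj or] [VP [V chased] [NP [Pron she]]]]]]
[S [NP [Pron she]] [VP [VP [VP [V followed] [NP [Det some] [N spy]]] [PP [P from] [NP [Det the] [N grammar]]]] [Conj or] [VP [VP [V chased] [NP [Det the] [N sentence]]] [Conj or] [VP [V chased] [NP [Pron she]]]]]]
The difference turns on whether NP → NP PP is used at the relevant span, versus an alternative expansion of NP.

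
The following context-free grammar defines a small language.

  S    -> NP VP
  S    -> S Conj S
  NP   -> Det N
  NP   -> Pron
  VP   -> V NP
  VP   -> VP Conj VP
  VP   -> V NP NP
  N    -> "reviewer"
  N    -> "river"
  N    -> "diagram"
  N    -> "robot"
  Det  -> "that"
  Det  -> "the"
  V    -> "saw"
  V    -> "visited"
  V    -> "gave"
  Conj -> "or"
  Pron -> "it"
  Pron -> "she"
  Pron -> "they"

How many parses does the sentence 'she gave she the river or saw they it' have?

[S [NP [Pron she]] [VP [VP [V gave] [NP [Pron she]] [NP [Det the] [N river]]] [Conj or] [VP [V saw] [NP [Pron they]] [NP [Pron it]]]]]
No rule offers an alternative attachment or grouping for any span, so this is the only derivation.

1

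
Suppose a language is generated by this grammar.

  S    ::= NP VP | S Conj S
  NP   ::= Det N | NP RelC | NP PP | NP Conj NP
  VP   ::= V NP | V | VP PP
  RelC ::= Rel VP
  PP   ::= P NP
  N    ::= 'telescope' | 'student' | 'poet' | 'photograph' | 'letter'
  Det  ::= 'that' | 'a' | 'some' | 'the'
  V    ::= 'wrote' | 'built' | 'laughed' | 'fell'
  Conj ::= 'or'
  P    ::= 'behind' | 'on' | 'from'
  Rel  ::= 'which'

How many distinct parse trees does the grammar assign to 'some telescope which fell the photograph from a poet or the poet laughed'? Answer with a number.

7

Two of the 7 distinct bracketings:
[S [NP [NP [Det some] [N telescope]] [RelC [Rel which] [VP [V fell] [NP [NP [Det the] [N photograph]] [PP [P from] [NP [NP [Det a] [N poet]] [Conj or] [NP [Det the] [N poet]]]]]]]] [VP [V laughed]]]
[S [NP [NP [Det some] [N telescope]] [RelC [Rel which] [VP [V fell] [NP [NP [NP [Det the] [N photograph]] [PP [P from] [NP [Det a] [N poet]]]] [Conj or] [NP [Det the] [N poet]]]]]] [VP [V laughed]]]
The trees differ in how a recursive rule is bracketed over the same span.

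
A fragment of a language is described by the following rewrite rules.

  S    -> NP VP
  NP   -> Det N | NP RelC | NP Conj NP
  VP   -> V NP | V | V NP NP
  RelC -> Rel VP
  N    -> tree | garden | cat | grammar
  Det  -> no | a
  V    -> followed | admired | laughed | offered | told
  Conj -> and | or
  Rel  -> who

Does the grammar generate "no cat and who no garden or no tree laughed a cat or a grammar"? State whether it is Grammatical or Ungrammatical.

Ungrammatical

A Conj word can never sit immediately before a Rel word in any string this grammar generates, so the substring 'and who' rules out a derivation.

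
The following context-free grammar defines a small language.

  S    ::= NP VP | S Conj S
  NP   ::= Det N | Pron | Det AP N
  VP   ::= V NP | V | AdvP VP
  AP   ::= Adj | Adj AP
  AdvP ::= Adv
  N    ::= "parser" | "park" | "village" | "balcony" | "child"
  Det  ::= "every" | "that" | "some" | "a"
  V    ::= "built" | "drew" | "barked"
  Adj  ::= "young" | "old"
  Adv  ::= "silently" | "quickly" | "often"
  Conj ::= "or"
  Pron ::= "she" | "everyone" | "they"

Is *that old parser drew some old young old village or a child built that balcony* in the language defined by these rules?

[S [S [NP [Det that] [AP [Adj old]] [N parser]] [VP [V drew] [NP [Det some] [AP [Adj old] [AP [Adj young] [AP [Adj old]]]] [N village]]]] [Conj or] [S [NP [Det a] [N child]] [VP [V built] [NP [Det that] [N balcony]]]]]
Each bracket corresponds to one application of a listed rule, so the string is derivable from S.

Grammatical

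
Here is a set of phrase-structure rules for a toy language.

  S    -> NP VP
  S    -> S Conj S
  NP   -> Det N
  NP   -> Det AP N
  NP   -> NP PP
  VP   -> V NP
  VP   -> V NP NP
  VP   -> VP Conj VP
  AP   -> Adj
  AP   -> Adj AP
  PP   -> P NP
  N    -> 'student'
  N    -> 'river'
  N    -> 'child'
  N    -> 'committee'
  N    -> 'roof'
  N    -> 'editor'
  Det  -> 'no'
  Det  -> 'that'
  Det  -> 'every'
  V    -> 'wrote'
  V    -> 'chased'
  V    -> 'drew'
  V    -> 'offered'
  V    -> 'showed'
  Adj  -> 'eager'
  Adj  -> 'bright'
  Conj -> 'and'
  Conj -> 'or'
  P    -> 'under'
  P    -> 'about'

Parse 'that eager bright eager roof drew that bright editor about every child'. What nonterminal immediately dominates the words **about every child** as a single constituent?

S
  NP
    Det: that
    AP
      Adj: eager
      AP
        Adj: bright
        AP
          Adj: eager
    N: roof
  VP
    V: drew
    NP
      NP
        Det: that
        AP
          Adj: bright
        N: editor
      PP
        P: about
        NP
          Det: every
          N: child
The span 'about every child' is the PP node built by PP → P NP.

PP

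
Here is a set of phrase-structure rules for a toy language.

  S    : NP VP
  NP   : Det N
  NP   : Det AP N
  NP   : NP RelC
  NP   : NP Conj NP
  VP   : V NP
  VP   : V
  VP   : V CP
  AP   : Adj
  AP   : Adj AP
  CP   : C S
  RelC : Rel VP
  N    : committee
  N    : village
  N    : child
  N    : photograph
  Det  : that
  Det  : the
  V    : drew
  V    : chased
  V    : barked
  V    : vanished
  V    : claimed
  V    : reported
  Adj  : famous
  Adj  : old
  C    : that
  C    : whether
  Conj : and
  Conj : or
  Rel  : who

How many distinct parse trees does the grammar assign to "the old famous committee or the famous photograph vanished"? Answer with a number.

[S [NP [NP [Det the] [AP [Adj old] [AP [Adj famous]]] [N committee]] [Conj or] [NP [Det the] [AP [Adj famous]] [N photograph]]] [VP [V vanished]]]
No rule offers an alternative attachment or grouping for any span, so this is the only derivation.

1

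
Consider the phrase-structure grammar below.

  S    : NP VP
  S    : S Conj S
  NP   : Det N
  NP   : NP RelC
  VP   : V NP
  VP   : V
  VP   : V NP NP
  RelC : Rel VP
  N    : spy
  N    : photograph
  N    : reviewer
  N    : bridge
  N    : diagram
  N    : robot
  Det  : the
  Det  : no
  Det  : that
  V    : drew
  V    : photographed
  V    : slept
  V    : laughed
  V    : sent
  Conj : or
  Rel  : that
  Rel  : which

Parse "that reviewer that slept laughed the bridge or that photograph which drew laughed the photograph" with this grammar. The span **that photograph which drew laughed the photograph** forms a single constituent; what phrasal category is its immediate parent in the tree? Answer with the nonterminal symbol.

S

[S [S [NP [NP [Det that] [N reviewer]] [RelC [Rel that] [VP [V slept]]]] [VP [V laughed] [NP [Det the] [N bridge]]]] [Conj or] [S [NP [NP [Det that] [N photograph]] [RelC [Rel which] [VP [V drew]]]] [VP [V laughed] [NP [Det the] [N photograph]]]]]
The span 'that photograph which drew laughed the photograph' is the S node built by S → NP VP.
Its mother is the S built by S → S Conj S.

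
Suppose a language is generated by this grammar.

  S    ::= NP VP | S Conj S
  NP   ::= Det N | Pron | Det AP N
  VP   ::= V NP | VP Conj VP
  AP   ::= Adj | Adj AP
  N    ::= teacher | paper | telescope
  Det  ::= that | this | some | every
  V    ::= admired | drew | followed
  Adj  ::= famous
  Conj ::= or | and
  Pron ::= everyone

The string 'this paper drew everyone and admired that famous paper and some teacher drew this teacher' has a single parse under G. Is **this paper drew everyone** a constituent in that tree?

No

[S [S [NP [Det this] [N paper]] [VP [VP [V drew] [NP [Pron everyone]]] [Conj and] [VP [V admired] [NP [Det that] [AP [Adj famous]] [N paper]]]]] [Conj and] [S [NP [Det some] [N teacher]] [VP [V drew] [NP [Det this] [N teacher]]]]]
The smallest constituent containing 'this paper drew everyone' is the S spanning 'this paper drew everyone and admired that famous paper'; no single node in the tree dominates exactly the given words.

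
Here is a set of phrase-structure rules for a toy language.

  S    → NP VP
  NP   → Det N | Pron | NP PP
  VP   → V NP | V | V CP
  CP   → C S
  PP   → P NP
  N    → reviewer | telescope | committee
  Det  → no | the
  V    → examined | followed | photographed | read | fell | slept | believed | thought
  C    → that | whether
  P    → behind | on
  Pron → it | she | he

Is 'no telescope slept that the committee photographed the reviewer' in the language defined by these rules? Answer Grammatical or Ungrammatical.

Grammatical

[S [NP [Det no] [N telescope]] [VP [V slept] [CP [C that] [S [NP [Det the] [N committee]] [VP [V photographed] [NP [Det the] [N reviewer]]]]]]]
Every word is introduced by a lexical rule and the phrasal rules combine the resulting categories into a single S.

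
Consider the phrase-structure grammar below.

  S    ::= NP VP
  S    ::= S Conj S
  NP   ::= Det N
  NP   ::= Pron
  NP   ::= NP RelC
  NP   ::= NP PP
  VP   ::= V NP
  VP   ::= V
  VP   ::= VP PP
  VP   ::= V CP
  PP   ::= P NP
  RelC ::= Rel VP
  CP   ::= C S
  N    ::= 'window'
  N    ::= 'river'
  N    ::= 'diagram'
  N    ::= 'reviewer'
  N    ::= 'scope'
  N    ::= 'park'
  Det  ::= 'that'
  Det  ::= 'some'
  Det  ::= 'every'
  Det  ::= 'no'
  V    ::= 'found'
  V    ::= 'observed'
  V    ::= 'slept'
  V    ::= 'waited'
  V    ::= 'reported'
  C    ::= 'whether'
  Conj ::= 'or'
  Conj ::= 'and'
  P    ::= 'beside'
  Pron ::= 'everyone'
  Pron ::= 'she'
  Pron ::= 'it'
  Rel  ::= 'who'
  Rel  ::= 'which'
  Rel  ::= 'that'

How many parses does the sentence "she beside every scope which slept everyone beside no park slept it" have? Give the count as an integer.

Two of the 7 distinct bracketings:
[S [NP [NP [NP [Pron she]] [PP [P beside] [NP [Det every] [N scope]]]] [RelC [Rel which] [VP [V slept] [NP [NP [Pron everyone]] [PP [P beside] [NP [Det no] [N park]]]]]]] [VP [V slept] [NP [Pron it]]]]
[S [NP [NP [NP [Pron she]] [PP [P beside] [NP [Det every] [N scope]]]] [RelC [Rel which] [VP [VP [V slept] [NP [Pron everyone]]] [PP [P beside] [NP [Det no] [N park]]]]]] [VP [V slept] [NP [Pron it]]]]
The difference turns on whether VP → VP PP is used at the relevant span, versus an alternative expansion of VP.

7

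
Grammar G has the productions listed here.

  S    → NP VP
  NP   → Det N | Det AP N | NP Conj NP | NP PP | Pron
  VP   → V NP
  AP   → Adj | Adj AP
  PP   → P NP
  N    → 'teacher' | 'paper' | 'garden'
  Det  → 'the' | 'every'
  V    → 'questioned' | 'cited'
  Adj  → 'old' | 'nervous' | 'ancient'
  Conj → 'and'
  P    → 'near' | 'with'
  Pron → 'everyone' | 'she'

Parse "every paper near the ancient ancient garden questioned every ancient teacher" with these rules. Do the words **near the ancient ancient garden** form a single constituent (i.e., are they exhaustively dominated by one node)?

[S [NP [NP [Det every] [N paper]] [PP [P near] [NP [Det the] [AP [Adj ancient] [AP [Adj ancient]]] [N garden]]]] [VP [V questioned] [NP [Det every] [AP [Adj ancient]] [N teacher]]]]
The words 'near the ancient ancient garden' are exhaustively dominated by a single PP node (built by PP → P NP), so they form a constituent.

Yes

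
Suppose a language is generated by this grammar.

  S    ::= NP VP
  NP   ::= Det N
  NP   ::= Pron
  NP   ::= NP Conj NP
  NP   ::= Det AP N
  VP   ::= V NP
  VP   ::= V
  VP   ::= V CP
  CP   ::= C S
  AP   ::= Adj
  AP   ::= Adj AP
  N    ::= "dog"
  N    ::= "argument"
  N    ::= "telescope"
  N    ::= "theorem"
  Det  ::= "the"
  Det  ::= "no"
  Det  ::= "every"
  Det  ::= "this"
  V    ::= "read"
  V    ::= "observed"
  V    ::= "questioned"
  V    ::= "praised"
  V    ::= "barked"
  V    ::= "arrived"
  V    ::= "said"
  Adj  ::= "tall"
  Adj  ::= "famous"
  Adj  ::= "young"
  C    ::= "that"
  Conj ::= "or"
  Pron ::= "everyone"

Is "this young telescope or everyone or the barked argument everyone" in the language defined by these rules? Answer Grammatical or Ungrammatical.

A Det word can never sit immediately before a V word in any string this grammar generates, so the substring 'the barked' rules out a derivation.

Ungrammatical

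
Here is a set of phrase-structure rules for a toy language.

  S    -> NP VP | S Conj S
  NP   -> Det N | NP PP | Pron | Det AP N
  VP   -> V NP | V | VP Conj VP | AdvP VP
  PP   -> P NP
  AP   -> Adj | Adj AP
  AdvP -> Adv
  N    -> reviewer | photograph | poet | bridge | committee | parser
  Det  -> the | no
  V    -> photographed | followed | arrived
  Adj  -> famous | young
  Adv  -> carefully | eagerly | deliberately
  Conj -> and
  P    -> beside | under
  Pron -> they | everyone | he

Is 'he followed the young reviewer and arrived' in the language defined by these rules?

Grammatical

[S [NP [Pron he]] [VP [VP [V followed] [NP [Det the] [AP [Adj young]] [N reviewer]]] [Conj and] [VP [V arrived]]]]
Every word is introduced by a lexical rule and the phrasal rules combine the resulting categories into a single S.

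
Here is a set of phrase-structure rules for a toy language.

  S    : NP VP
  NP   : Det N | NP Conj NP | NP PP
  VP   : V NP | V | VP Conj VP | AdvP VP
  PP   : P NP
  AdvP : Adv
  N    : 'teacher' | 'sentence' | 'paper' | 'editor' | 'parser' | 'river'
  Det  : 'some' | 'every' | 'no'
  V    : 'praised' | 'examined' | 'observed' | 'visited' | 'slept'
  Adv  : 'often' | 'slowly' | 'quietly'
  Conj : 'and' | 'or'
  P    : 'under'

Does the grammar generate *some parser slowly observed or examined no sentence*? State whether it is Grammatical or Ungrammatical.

[S [NP [Det some] [N parser]] [VP [VP [AdvP [Adv slowly]] [VP [V observed]]] [Conj or] [VP [V examined] [NP [Det no] [N sentence]]]]]
Every word is introduced by a lexical rule and the phrasal rules combine the resulting categories into a single S.

Grammatical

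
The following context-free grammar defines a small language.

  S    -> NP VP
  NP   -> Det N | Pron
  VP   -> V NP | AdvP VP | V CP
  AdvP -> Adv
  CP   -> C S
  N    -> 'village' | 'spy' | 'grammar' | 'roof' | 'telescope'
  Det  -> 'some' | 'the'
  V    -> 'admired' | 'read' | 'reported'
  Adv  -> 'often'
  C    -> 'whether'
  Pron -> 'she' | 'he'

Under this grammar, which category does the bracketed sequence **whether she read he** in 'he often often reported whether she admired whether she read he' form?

CP

S
  NP
    Pron: he
  VP
    AdvP
      Adv: often
    VP
      AdvP
        Adv: often
      VP
        V: reported
        CP
          C: whether
          S
            NP
              Pron: she
            VP
              V: admired
              CP
                C: whether
                S
                  NP
                    Pron: she
                  VP
                    V: read
                    NP
                      Pron: he
The span 'whether she read he' is the CP node built by CP → C S.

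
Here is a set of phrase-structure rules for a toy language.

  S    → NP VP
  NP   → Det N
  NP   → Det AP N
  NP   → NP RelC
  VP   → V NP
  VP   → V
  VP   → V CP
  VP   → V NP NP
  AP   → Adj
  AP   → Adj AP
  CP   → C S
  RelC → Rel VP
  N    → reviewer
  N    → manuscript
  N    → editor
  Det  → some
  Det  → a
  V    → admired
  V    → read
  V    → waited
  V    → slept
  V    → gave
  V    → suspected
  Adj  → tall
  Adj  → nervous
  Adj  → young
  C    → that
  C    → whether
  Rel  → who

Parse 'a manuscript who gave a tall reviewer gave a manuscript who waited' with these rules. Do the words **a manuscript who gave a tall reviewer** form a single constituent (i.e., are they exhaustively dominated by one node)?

[S [NP [NP [Det a] [N manuscript]] [RelC [Rel who] [VP [V gave] [NP [Det a] [AP [Adj tall]] [N reviewer]]]]] [VP [V gave] [NP [NP [Det a] [N manuscript]] [RelC [Rel who] [VP [V waited]]]]]]
The words 'a manuscript who gave a tall reviewer' are exhaustively dominated by a single NP node (built by NP → NP RelC), so they form a constituent.

Yes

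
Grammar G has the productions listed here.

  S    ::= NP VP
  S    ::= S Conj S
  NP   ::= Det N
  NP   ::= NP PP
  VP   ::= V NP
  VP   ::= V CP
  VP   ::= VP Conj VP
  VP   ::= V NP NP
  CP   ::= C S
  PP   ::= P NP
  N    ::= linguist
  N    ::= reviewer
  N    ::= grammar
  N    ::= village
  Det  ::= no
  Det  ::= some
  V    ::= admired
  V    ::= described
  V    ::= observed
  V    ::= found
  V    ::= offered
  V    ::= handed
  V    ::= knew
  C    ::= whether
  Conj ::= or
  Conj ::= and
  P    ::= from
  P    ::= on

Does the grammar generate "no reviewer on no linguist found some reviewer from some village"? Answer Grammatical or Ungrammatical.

S
  NP
    NP
      Det: no
      N: reviewer
    PP
      P: on
      NP
        Det: no
        N: linguist
  VP
    V: found
    NP
      NP
        Det: some
        N: reviewer
      PP
        P: from
        NP
          Det: some
          N: village
Every word is introduced by a lexical rule and the phrasal rules combine the resulting categories into a single S.

Grammatical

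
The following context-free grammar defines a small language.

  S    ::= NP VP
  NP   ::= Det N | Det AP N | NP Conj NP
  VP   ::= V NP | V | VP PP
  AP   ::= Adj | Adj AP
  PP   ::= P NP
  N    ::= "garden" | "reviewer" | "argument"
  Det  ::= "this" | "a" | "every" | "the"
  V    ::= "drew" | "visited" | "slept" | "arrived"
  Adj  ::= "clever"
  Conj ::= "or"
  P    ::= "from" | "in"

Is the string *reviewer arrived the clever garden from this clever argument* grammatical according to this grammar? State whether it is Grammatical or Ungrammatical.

For S → NP VP, no prefix of the string parses as an NP.

Ungrammatical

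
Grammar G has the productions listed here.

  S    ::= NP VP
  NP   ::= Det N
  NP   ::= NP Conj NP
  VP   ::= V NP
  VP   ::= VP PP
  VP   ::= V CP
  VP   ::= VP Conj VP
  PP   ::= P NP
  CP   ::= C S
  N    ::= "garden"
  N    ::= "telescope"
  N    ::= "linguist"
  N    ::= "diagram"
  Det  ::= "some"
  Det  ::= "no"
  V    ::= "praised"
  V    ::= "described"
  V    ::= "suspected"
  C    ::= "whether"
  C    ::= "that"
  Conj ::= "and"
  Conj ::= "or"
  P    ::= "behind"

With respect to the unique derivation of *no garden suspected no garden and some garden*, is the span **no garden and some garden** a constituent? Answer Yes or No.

Yes

[S [NP [Det no] [N garden]] [VP [V suspected] [NP [NP [Det no] [N garden]] [Conj and] [NP [Det some] [N garden]]]]]
The words 'no garden and some garden' are exhaustively dominated by a single NP node (built by NP → NP Conj NP), so they form a constituent.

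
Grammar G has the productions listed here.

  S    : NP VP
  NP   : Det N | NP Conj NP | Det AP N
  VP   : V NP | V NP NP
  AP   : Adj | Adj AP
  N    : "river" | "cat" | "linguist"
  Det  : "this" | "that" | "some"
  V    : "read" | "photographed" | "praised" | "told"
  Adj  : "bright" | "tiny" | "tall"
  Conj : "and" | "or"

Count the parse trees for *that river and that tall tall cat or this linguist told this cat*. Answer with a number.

2

The two bracketings:
[S [NP [NP [Det that] [N river]] [Conj and] [NP [NP [Det that] [AP [Adj tall] [AP [Adj tall]]] [N cat]] [Conj or] [NP [Det this] [N linguist]]]] [VP [V told] [NP [Det this] [N cat]]]]
[S [NP [NP [NP [Det that] [N river]] [Conj and] [NP [Det that] [AP [Adj tall] [AP [Adj tall]]] [N cat]]] [Conj or] [NP [Det this] [N linguist]]] [VP [V told] [NP [Det this] [N cat]]]]
The trees differ in how a recursive rule is bracketed over the same span.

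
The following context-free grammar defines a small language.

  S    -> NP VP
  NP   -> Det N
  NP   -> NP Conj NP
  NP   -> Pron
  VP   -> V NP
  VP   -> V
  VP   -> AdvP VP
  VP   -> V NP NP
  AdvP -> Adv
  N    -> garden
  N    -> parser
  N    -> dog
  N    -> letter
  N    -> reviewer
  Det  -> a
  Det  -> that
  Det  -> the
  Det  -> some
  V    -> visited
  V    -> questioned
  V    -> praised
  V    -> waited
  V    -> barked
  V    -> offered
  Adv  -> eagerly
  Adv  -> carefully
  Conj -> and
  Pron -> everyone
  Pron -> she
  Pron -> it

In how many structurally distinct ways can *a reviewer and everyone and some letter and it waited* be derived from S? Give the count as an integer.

Two of the 5 distinct bracketings:
[S [NP [NP [Det a] [N reviewer]] [Conj and] [NP [NP [Pron everyone]] [Conj and] [NP [NP [Det some] [N letter]] [Conj and] [NP [Pron it]]]]] [VP [V waited]]]
[S [NP [NP [Det a] [N reviewer]] [Conj and] [NP [NP [NP [Pron everyone]] [Conj and] [NP [Det some] [N letter]]] [Conj and] [NP [Pron it]]]] [VP [V waited]]]
The trees differ in how a recursive rule is bracketed over the same span.

5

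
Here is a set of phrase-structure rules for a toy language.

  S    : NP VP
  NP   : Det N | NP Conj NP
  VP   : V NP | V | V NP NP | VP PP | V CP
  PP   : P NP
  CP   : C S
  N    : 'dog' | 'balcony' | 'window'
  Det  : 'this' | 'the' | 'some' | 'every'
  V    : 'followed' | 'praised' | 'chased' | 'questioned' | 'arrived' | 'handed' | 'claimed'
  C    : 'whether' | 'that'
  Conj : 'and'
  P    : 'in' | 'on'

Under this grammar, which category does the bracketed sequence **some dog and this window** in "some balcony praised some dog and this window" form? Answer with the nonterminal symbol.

NP

[S [NP [Det some] [N balcony]] [VP [V praised] [NP [NP [Det some] [N dog]] [Conj and] [NP [Det this] [N window]]]]]
The span 'some dog and this window' is the NP node built by NP → NP Conj NP.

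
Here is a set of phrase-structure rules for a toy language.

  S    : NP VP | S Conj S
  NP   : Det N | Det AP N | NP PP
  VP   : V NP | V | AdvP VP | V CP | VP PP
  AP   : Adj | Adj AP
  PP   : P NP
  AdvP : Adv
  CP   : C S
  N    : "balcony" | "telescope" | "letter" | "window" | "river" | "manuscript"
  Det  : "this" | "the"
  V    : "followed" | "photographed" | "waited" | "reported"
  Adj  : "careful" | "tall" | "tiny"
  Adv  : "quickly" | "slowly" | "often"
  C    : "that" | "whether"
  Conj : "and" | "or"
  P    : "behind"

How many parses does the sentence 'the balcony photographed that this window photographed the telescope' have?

[S [NP [Det the] [N balcony]] [VP [V photographed] [CP [C that] [S [NP [Det this] [N window]] [VP [V photographed] [NP [Det the] [N telescope]]]]]]]
No rule offers an alternative attachment or grouping for any span, so this is the only derivation.

1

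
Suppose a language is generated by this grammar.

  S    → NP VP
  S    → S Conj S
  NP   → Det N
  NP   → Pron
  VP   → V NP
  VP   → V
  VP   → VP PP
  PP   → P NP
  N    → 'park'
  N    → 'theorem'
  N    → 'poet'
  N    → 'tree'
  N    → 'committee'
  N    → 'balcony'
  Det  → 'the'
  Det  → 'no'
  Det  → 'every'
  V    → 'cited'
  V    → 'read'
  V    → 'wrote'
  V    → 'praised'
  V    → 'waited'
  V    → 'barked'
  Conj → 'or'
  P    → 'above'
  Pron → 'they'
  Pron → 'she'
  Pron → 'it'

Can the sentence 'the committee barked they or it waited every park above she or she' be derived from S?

For S → NP VP, the only prefix that parses as NP is 'the committee', but the remainder 'barked they or it waited every park above she or she' is not a VP under these rules. The alternative S rule S → S Conj S likewise has no satisfying split.

Ungrammatical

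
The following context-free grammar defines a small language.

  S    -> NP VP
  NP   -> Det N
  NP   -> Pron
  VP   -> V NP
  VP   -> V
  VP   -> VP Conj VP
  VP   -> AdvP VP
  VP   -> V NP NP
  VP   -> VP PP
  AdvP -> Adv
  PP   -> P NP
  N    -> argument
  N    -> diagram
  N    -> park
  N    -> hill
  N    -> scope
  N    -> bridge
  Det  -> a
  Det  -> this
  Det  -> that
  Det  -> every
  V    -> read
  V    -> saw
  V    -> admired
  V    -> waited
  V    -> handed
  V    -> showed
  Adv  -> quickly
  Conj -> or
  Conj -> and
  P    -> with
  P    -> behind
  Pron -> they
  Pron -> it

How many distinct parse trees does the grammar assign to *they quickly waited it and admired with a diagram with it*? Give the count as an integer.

9

Two of the 9 distinct bracketings:
[S [NP [Pron they]] [VP [VP [AdvP [Adv quickly]] [VP [V waited] [NP [Pron it]]]] [Conj and] [VP [VP [VP [V admired]] [PP [P with] [NP [Det a] [N diagram]]]] [PP [P with] [NP [Pron it]]]]]]
[S [NP [Pron they]] [VP [AdvP [Adv quickly]] [VP [VP [V waited] [NP [Pron it]]] [Conj and] [VP [VP [VP [V admired]] [PP [P with] [NP [Det a] [N diagram]]]] [PP [P with] [NP [Pron it]]]]]]]
The trees differ in how a recursive rule is bracketed over the same span.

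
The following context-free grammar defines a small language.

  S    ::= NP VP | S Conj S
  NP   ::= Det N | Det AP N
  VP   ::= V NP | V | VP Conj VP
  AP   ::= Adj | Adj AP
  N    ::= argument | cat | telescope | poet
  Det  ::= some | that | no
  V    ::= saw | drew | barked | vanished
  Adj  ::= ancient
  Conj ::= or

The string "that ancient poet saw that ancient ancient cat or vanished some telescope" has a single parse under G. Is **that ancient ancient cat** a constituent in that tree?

Yes

[S [NP [Det that] [AP [Adj ancient]] [N poet]] [VP [VP [V saw] [NP [Det that] [AP [Adj ancient] [AP [Adj ancient]]] [N cat]]] [Conj or] [VP [V vanished] [NP [Det some] [N telescope]]]]]
The words 'that ancient ancient cat' are exhaustively dominated by a single NP node (built by NP → Det AP N), so they form a constituent.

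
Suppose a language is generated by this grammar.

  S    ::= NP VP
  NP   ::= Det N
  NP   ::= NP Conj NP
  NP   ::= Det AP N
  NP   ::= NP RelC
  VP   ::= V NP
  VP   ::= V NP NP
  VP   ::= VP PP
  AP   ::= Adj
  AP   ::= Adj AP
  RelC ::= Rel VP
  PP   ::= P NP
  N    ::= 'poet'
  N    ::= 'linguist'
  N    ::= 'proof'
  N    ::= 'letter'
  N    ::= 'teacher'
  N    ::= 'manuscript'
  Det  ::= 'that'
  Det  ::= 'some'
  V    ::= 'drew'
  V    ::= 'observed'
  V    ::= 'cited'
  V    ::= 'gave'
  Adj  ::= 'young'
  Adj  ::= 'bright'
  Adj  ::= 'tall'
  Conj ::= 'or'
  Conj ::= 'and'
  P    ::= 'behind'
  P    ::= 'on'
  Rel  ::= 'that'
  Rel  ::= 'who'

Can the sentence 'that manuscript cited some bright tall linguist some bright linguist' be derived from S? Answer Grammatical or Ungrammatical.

S
  NP
    Det: that
    N: manuscript
  VP
    V: cited
    NP
      Det: some
      AP
        Adj: bright
        AP
          Adj: tall
      N: linguist
    NP
      Det: some
      AP
        Adj: bright
      N: linguist
Every word is introduced by a lexical rule and the phrasal rules combine the resulting categories into a single S.

Grammatical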